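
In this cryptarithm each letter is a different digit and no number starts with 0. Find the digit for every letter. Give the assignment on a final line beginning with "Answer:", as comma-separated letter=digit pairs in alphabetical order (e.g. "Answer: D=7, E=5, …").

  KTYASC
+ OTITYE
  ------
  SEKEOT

Step 1. [col 1: C + E ≡ T (mod 10)] column 1 (C + E ≡ T (mod 10), carry-in 0) doesn't pin T yet; pick T=8 and continue. So T=8.
Step 2. [col 1: C + E ≡ T (mod 10)] column 1 (C + E ≡ T (mod 10), carry-in 0) doesn't pin E yet; pick E=6 and continue. So E=6.
Step 3. [col 1: C + E ≡ T (mod 10)] in column 1 we have C+E≡T with carry-in 0; given E=6, T=8 and digits 6,8 already taken and all letters distinct, that pins C to 2. So C=2.
Step 4. [col 2: S + Y ≡ O (mod 10)] several values work for S in column 2 (S + Y ≡ O (mod 10), carry-in 0); try S=9. So S=9.
Step 5. [col 2: S + Y ≡ O (mod 10)] several values work for O in column 2 (S + Y ≡ O (mod 10), carry-in 0); try O=3 ⇒ O=3.
Step 6. [col 2: S + Y ≡ O (mod 10)] in column 2 we have S+Y≡O with carry-in 0; given S=9, O=3 and digits 2,3,6,8,9 already taken and all letters distinct, that pins Y to 4, so Y=4.
Step 7. [col 3: A + T ≡ E (mod 10)] column 3 reads A+T+carry(1)=E with T=8, E=6; with digits 2,3,4,6,8,9 already taken and all letters distinct, the only value for A is 7, so A=7.
Step 8. [col 4: Y + I ≡ K (mod 10)] several values work for K in column 4 (Y + I ≡ K (mod 10), carry-in 1); try K=5. So K=5.
Step 9. [col 4: Y + I ≡ K (mod 10)] column 4 reads Y+I+carry(1)=K with Y=4, K=5; with digits 2,3,4,5,6,7,8,9 already taken and all letters distinct, the only value for I is 0. So I=0.

Answer: A=7, C=2, E=6, I=0, K=5, O=3, S=9, T=8, Y=4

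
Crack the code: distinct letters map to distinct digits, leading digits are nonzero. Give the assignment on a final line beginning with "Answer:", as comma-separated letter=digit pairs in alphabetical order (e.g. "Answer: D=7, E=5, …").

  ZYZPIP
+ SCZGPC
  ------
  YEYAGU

Step 1. [col 1: P + C ≡ U (mod 10)] U=5 is one option consistent with column 1 (P + C ≡ U (mod 10), carry-in 0) — take it. So U=5.
Step 2. [col 1: P + C ≡ U (mod 10)] column 1 (P + C ≡ U (mod 10), carry-in 0) doesn't pin P yet; pick P=1 and continue, so P=1.
Step 3. [col 1: P + C ≡ U (mod 10)] from column 1 (P=1, U=5, carry-in 0, digits 1,5 already taken and all letters distinct): C must equal 4 ⇒ C=4.
Step 4. [col 2: I + P ≡ G (mod 10)] column 2 (I + P ≡ G (mod 10), carry-in 0) doesn't pin I yet; pick I=7 and continue, so I=7.
Step 5. [col 2: I + P ≡ G (mod 10)] column 2: given I=7, P=1, carry-in 0, and digits 1,4,5,7 already taken and all letters distinct, I+P≡G (mod 10) forces G=8 ⇒ G=8.
Step 6. [col 3: P + G ≡ A (mod 10)] from column 3 (P=1, G=8, carry-in 0, digits 1,4,5,7,8 already taken and all letters distinct): A must equal 9. So A=9.
Step 7. [col 4: Z + Z ≡ Y (mod 10)] Y=6 is one option consistent with column 4 (Z + Z ≡ Y (mod 10), carry-in 0) — take it ⇒ Y=6.
Step 8. [col 4: Z + Z ≡ Y (mod 10)] from column 4 (Y=6, carry-in 0, digits 1,4,5,6,7,8,9 already taken and all letters distinct): Z must equal 3, so Z=3.
Step 9. [col 5: Y + C ≡ E (mod 10)] column 5 reads Y+C+carry(0)=E with Y=6, C=4; with digits 1,3,4,5,6,7,8,9 already taken and all letters distinct, the only value for E is 0 ⇒ E=0.
Step 10. [col 6: Z + S ≡ Y (mod 10)] column 6 reads Z+S+carry(1)=Y with Z=3, Y=6; with digits 0,1,3,4,5,6,7,8,9 already taken and all letters distinct, the only value for S is 2, so S=2.

Answer: A=9, C=4, E=0, G=8, I=7, P=1, S=2, U=5, Y=6, Z=3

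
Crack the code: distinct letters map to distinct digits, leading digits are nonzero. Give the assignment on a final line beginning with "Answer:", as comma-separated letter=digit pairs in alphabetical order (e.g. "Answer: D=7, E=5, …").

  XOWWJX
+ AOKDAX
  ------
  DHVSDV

Step 1. [col 1: X + X ≡ V (mod 10)] V=2 is one option consistent with column 1 (X + X ≡ V (mod 10), carry-in 0) — take it, so V=2.
Step 2. [col 1: X + X ≡ V (mod 10)] no forcing yet in column 1 (carry-in 0); X=6 is free and consistent — try it ⇒ X=6.
Step 3. [col 2: J + A ≡ D (mod 10)] column 2 (J + A ≡ D (mod 10), carry-in 1) doesn't pin D yet; pick D=7 and continue ⇒ D=7.
Step 4. [col 2: J + A ≡ D (mod 10)] J=5 is one option consistent with column 2 (J + A ≡ D (mod 10), carry-in 1) — take it. So J=5.
Step 5. [col 2: J + A ≡ D (mod 10)] column 2 reads J+A+carry(1)=D with J=5, D=7; with digits 2,5,6,7 already taken and all letters distinct, the only value for A is 1 ⇒ A=1.
Step 6. [col 3: W + D ≡ S (mod 10)] in column 3 we have W+D≡S with carry-in 0; given D=7 and digits 1,2,5,6,7 already taken and all letters distinct, that pins S to 0. So S=0.
Step 7. [col 3: W + D ≡ S (mod 10)] from column 3 (D=7, S=0, carry-in 0, digits 0,1,2,5,6,7 already taken and all letters distinct): W must equal 3, so W=3.
Step 8. [col 4: W + K ≡ V (mod 10)] column 4 reads W+K+carry(1)=V with W=3, V=2; with digits 0,1,2,3,5,6,7 already taken and all letters distinct, the only value for K is 8 ⇒ K=8.
Step 9. [col 5: O + O ≡ H (mod 10)] column 5: given nothing yet, carry-in 1, and digits 0,1,2,3,5,6,7,8 already taken and all letters distinct, O+O≡H (mod 10) forces H=9, so H=9.
Step 10. [col 5: O + O ≡ H (mod 10)] from column 5 (H=9, carry-in 1, digits 0,1,2,3,5,6,7,8,9 already taken and all letters distinct): O must equal 4. So O=4.

Answer: A=1, D=7, H=9, J=5, K=8, O=4, S=0, V=2, W=3, X=6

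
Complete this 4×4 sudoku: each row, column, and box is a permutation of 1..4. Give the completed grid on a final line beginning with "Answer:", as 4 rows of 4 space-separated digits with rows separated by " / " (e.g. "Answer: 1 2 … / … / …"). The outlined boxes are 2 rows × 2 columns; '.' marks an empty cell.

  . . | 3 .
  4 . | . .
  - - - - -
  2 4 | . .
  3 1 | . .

Step 1. [r1c4∈{1,2,4}] r1c4 is the only open cell in row 1 admitting 4 ⇒ r1c4=4.
Step 2. [r3c3∈{1}] r3c3's peers cover all but 1, so r3c3=1.
Step 3. [r2c3∈{2}] nothing but 2 survives at r2c3, so r2c3=2.
Step 4. [r4c3∈{4}] only 4 remains possible at r4c3. So r4c3=4.
Step 5. [r1c2∈{2}] only 2 remains possible at r1c2, so r1c2=2.
Step 6. [r2c2∈{3}] only 3 remains possible at r2c2. So r2c2=3.
Step 7. [r2c4∈{1}] r2c4 is down to just 1 ⇒ r2c4=1.
Step 8. [r4c4∈{2}] r4c4's peers cover all but 2, so r4c4=2.
Step 9. [r1c1∈{1}] nothing but 1 survives at r1c1 ⇒ r1c1=1.
Step 10. [r3c4∈{3}] nothing but 3 survives at r3c4. So r3c4=3.

Answer: 1 2 3 4 / 4 3 2 1 / 2 4 1 3 / 3 1 4 2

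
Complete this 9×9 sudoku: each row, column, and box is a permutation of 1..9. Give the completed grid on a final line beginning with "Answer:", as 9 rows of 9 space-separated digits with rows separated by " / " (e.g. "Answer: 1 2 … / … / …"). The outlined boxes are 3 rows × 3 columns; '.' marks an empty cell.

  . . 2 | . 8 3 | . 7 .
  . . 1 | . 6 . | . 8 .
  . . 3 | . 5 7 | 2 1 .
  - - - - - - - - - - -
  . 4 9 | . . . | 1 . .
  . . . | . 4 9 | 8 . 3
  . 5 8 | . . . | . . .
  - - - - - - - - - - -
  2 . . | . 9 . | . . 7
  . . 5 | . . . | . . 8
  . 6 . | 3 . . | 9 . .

Step 1. [r1c2∈{9}] only 9 remains possible at r1c2 ⇒ r1c2=9.
Step 2. [r7c3∈{4}] only 4 remains possible at r7c3 ⇒ r7c3=4.
Step 3. [r5c3∈{6,7}] col 3 places 6 nowhere but r5c3 ⇒ r5c3=6.
Step 4. [r9c9∈{1,2,4,5}] col 9 places 1 nowhere but r9c9 ⇒ r9c9=1.
Step 5. [r1c4∈{1,4}] row 1 places 1 nowhere but r1c4. So r1c4=1.
Step 6. [r6c7∈{4,6,7}] col 7 places 7 nowhere but r6c7. So r6c7=7.
Step 7. [r6c8∈{2,4,6,9}] 9 has one home in col 8: r6c8, so r6c8=9.
Step 8. [r6c9∈{2,4,6}] r6c9 is the only open cell in row 6 admitting 4, so r6c9=4.
Step 9. [r4c9∈{2,5,6}] 2 has one home in col 9: r4c9, so r4c9=2.
Step 10. [r4c8∈{5,6}] in box 6, 6 fits only at r4c8. So r4c8=6.
Step 11. [r2c7∈{3,4,5}] 3 has one home in row 2: r2c7, so r2c7=3.
Step 12. [r9c3∈{7}] only 7 remains possible at r9c3, so r9c3=7.
Step 13. [r9c5∈{2}] r9c5's peers cover all but 2, so r9c5=2.
Step 14. [r1c7∈{4,5,6}] in box 3, 4 fits only at r1c7. So r1c7=4.
Step 15. [r7c7∈{5,6}] r7c7 is the only open cell in col 7 admitting 5, so r7c7=5.
Step 16. [r9c1∈{8}] r9c1's peers cover all but 8, so r9c1=8.
Step 17. [r5c2∈{1,2,7}] col 2 places 2 nowhere but r5c2, so r5c2=2.
Step 18. [r5c1∈{1,7}] across row 5, 1 lands solely at r5c1 ⇒ r5c1=1.
Step 19. [r4c1∈{3,7}] in box 4, 7 fits only at r4c1, so r4c1=7.
Step 20. [r9c6∈{4,5}] across row 9, 5 lands solely at r9c6. So r9c6=5.
Step 21. [r6c1∈{3}] r6c1's peers cover all but 3. So r6c1=3.
Step 22. [r8c8∈{2,3,4}] across row 8, 2 lands solely at r8c8 ⇒ r8c8=2.
Step 23. [r8c7∈{6}] r8c7 has the single candidate 6. So r8c7=6.
Step 24. [r4c4∈{5,8}] 5 has one home in row 4: r4c4. So r4c4=5.
Step 25. [r6c5∈{1}] r6c5 is down to just 1. So r6c5=1.
Step 26. [r8c2∈{1,3}] in row 8, 3 fits only at r8c2. So r8c2=3.
Step 27. [r8c6∈{1,4}] row 8 places 1 nowhere but r8c6 ⇒ r8c6=1.
Step 28. [r2c6∈{2,4}] in col 6, 4 fits only at r2c6 ⇒ r2c6=4.
Step 29. [r7c4∈{6,8}] across col 4, 8 lands solely at r7c4 ⇒ r7c4=8.
Step 30. [r2c1∈{5}] r2c1's peers cover all but 5 ⇒ r2c1=5.
Step 31. [r6c6∈{2,6}] r6c6 is the only open cell in col 6 admitting 2. So r6c6=2.
Step 32. [r2c9∈{9}] r2c9's peers cover all but 9, so r2c9=9.
Step 33. [r3c9∈{6}] r3c9 is down to just 6 ⇒ r3c9=6.
Step 34. [r5c4∈{7}] r5c4's peers cover all but 7. So r5c4=7.
Step 35. [r8c1∈{9}] r8c1 has the single candidate 9. So r8c1=9.
Step 36. [r4c6∈{8}] r4c6 has the single candidate 8. So r4c6=8.
Step 37. [r7c2∈{1}] only 1 remains possible at r7c2. So r7c2=1.
Step 38. [r9c8∈{4}] r9c8's peers cover all but 4 ⇒ r9c8=4.
Step 39. [r7c8∈{3}] r7c8 has the single candidate 3. So r7c8=3.
Step 40. [r2c2∈{7}] nothing but 7 survives at r2c2 ⇒ r2c2=7.
Step 41. [r2c4∈{2}] only 2 remains possible at r2c4. So r2c4=2.
Step 42. [r4c5∈{3}] r4c5's peers cover all but 3 ⇒ r4c5=3.
Step 43. [r6c4∈{6}] only 6 remains possible at r6c4, so r6c4=6.
Step 44. [r3c1∈{4}] only 4 remains possible at r3c1. So r3c1=4.
Step 45. [r3c4∈{9}] only 9 remains possible at r3c4. So r3c4=9.
Step 46. [r8c4∈{4}] only 4 remains possible at r8c4 ⇒ r8c4=4.
Step 47. [r5c8∈{5}] r5c8 is down to just 5 ⇒ r5c8=5.
Step 48. [r8c5∈{7}] r8c5's peers cover all but 7. So r8c5=7.
Step 49. [r7c6∈{6}] r7c6 has the single candidate 6, so r7c6=6.
Step 50. [r1c9∈{5}] r1c9 has the single candidate 5, so r1c9=5.
Step 51. [r3c2∈{8}] r3c2 has the single candidate 8. So r3c2=8.
Step 52. [r1c1∈{6}] r1c1's peers cover all but 6, so r1c1=6.

Answer: 6 9 2 1 8 3 4 7 5 / 5 7 1 2 6 4 3 8 9 / 4 8 3 9 5 7 2 1 6 / 7 4 9 5 3 8 1 6 2 / 1 2 6 7 4 9 8 5 3 / 3 5 8 6 1 2 7 9 4 / 2 1 4 8 9 6 5 3 7 / 9 3 5 4 7 1 6 2 8 / 8 6 7 3 2 5 9 4 1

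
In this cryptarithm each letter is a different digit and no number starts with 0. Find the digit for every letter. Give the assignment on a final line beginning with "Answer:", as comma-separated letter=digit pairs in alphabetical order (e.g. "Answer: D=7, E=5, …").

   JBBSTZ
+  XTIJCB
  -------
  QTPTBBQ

Step 1. [col 1: Z + B ≡ Q (mod 10)] several values work for B in column 1 (Z + B ≡ Q (mod 10), carry-in 0); try B=2, so B=2.
Step 2. [col 1: Z + B ≡ Q (mod 10)] no forcing yet in column 1 (carry-in 0); Z=9 is free and consistent — try it, so Z=9.
Step 3. [col 1: Z + B ≡ Q (mod 10)] column 1 reads Z+B+carry(0)=Q with Z=9, B=2; with digits 2,9 already taken and all letters distinct, the only value for Q is 1. So Q=1.
Step 4. [col 2: T + C ≡ B (mod 10)] column 2 (T + C ≡ B (mod 10), carry-in 1) doesn't pin T yet; pick T=3 and continue, so T=3.
Step 5. [col 2: T + C ≡ B (mod 10)] column 2 reads T+C+carry(1)=B with T=3, B=2; with digits 1,2,3,9 already taken and all letters distinct, the only value for C is 8. So C=8.
Step 6. [col 3: S + J ≡ B (mod 10)] J=7 is one option consistent with column 3 (S + J ≡ B (mod 10), carry-in 1) — take it ⇒ J=7.
Step 7. [col 3: S + J ≡ B (mod 10)] column 3 reads S+J+carry(1)=B with J=7, B=2; with digits 1,2,3,7,8,9 already taken and all letters distinct, the only value for S is 4 ⇒ S=4.
Step 8. [col 4: B + I ≡ T (mod 10)] column 4: given B=2, T=3, carry-in 1, and digits 1,2,3,4,7,8,9 already taken and all letters distinct, B+I≡T (mod 10) forces I=0. So I=0.
Step 9. [col 5: B + T ≡ P (mod 10)] from column 5 (B=2, T=3, carry-in 0, digits 0,1,2,3,4,7,8,9 already taken and all letters distinct): P must equal 5. So P=5.
Step 10. [col 6: J + X ≡ T (mod 10)] in column 6 we have J+X≡T with carry-in 0; given J=7, T=3 and digits 0,1,2,3,4,5,7,8,9 already taken and all letters distinct, that pins X to 6, so X=6.

Answer: B=2, C=8, I=0, J=7, P=5, Q=1, S=4, T=3, X=6, Z=9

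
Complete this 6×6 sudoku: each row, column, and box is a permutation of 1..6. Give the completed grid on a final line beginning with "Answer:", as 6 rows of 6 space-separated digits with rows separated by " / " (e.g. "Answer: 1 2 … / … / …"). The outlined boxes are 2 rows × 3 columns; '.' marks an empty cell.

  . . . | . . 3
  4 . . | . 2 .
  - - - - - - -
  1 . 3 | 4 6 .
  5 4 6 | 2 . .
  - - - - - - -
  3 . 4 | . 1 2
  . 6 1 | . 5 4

Step 1. [r2c3∈{5}] r2c3 is down to just 5 ⇒ r2c3=5.
Step 2. [r2c6∈{1,6}] in col 6, 6 fits only at r2c6, so r2c6=6.
Step 3. [r2c4∈{1}] r2c4 is down to just 1, so r2c4=1.
Step 4. [r1c3∈{2}] nothing but 2 survives at r1c3. So r1c3=2.
Step 5. [r1c4∈{5}] nothing but 5 survives at r1c4, so r1c4=5.
Step 6. [r5c2∈{5}] r5c2's peers cover all but 5. So r5c2=5.
Step 7. [r3c2∈{2}] only 2 remains possible at r3c2, so r3c2=2.
Step 8. [r5c4∈{6}] r5c4 is down to just 6 ⇒ r5c4=6.
Step 9. [r1c1∈{6}] r1c1 is down to just 6 ⇒ r1c1=6.
Step 10. [r2c2∈{3}] r2c2 has the single candidate 3, so r2c2=3.
Step 11. [r4c6∈{1}] r4c6 has the single candidate 1, so r4c6=1.
Step 12. [r6c4∈{3}] r6c4 is down to just 3, so r6c4=3.
Step 13. [r1c2∈{1}] nothing but 1 survives at r1c2, so r1c2=1.
Step 14. [r1c5∈{4}] r1c5's peers cover all but 4 ⇒ r1c5=4.
Step 15. [r3c6∈{5}] r3c6 has the single candidate 5, so r3c6=5.
Step 16. [r4c5∈{3}] nothing but 3 survives at r4c5, so r4c5=3.
Step 17. [r6c1∈{2}] only 2 remains possible at r6c1 ⇒ r6c1=2.

Answer: 6 1 2 5 4 3 / 4 3 5 1 2 6 / 1 2 3 4 6 5 / 5 4 6 2 3 1 / 3 5 4 6 1 2 / 2 6 1 3 5 4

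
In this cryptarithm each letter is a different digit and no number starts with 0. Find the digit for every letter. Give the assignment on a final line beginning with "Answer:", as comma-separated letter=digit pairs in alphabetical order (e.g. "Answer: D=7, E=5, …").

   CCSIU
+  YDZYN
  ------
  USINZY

Step 1. [col 1: U + N ≡ Y (mod 10)] no forcing yet in column 1 (carry-in 0); N=3 is free and consistent — try it, so N=3.
Step 2. [col 1: U + N ≡ Y (mod 10)] U=1 is one option consistent with column 1 (U + N ≡ Y (mod 10), carry-in 0) — take it, so U=1.
Step 3. [col 1: U + N ≡ Y (mod 10)] in column 1 we have U+N≡Y with carry-in 0; given U=1, N=3 and digits 1,3 already taken and all letters distinct, that pins Y to 4. So Y=4.
Step 4. [col 2: I + Y ≡ Z (mod 10)] I=6 is one option consistent with column 2 (I + Y ≡ Z (mod 10), carry-in 0) — take it. So I=6.
Step 5. [col 2: I + Y ≡ Z (mod 10)] column 2 reads I+Y+carry(0)=Z with I=6, Y=4; with digits 1,3,4,6 already taken and all letters distinct, the only value for Z is 0 ⇒ Z=0.
Step 6. [col 3: S + Z ≡ N (mod 10)] column 3: given Z=0, N=3, carry-in 1, and digits 0,1,3,4,6 already taken and all letters distinct, S+Z≡N (mod 10) forces S=2. So S=2.
Step 7. [col 4: C + D ≡ I (mod 10)] no forcing yet in column 4 (carry-in 0); C=7 is free and consistent — try it ⇒ C=7.
Step 8. [col 4: C + D ≡ I (mod 10)] column 4 reads C+D+carry(0)=I with C=7, I=6; with digits 0,1,2,3,4,6,7 already taken and all letters distinct, the only value for D is 9 ⇒ D=9.

Answer: C=7, D=9, I=6, N=3, S=2, U=1, Y=4, Z=0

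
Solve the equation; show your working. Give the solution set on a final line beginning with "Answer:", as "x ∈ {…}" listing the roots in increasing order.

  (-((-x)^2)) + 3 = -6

Step 1. [(-((-x)^2)) + 3 = -6] +3 is outermost — subtract 3 both sides ⇒ sub: -((-x)^2) = -9.
Step 2. [-((-x)^2) = -9] flip signs both sides, so neg: (-x)^2 = 9.
Step 3. [(-x)^2 = 9] LHS squared, RHS 9 ≥ 0: apply √ (±). So sqrt: -x = 3 or -3.
Step 4. [-x = 3 or -3] flip signs both sides ⇒ neg: x = -3 or 3.

Answer: x ∈ {-3, 3}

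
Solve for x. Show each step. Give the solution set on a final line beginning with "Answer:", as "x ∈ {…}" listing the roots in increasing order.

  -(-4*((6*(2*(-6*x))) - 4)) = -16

Step 1. [-(-4*((6*(2*(-6*x))) - 4)) = -16] flip signs both sides. So neg: -4*((6*(2*(-6*x))) - 4) = 16.
Step 2. [-4*((6*(2*(-6*x))) - 4) = 16] LHS = -4·(…); ÷-4 both sides ⇒ div: (6*(2*(-6*x))) - 4 = -4.
Step 3. [(6*(2*(-6*x))) - 4 = -4] 4 comes off first (add 4). So sub: 6*(2*(-6*x)) = 0.
Step 4. [6*(2*(-6*x)) = 0] 6 out front; divide by 6, so div: 2*(-6*x) = 0.
Step 5. [2*(-6*x) = 0] 2·(inner) — divide through by 2. So div: -6*x = 0.
Step 6. [-6*x = 0] divide by the outer -6, so div: x = 0.

Answer: x ∈ {0}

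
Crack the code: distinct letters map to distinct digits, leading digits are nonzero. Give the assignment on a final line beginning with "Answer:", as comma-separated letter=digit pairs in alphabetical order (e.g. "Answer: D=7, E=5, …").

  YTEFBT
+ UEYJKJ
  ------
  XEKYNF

Step 1. [col 1: T + J ≡ F (mod 10)] column 1 (T + J ≡ F (mod 10), carry-in 0) doesn't pin F yet; pick F=1 and continue ⇒ F=1.
Step 2. [col 1: T + J ≡ F (mod 10)] T=9 is one option consistent with column 1 (T + J ≡ F (mod 10), carry-in 0) — take it. So T=9.
Step 3. [col 1: T + J ≡ F (mod 10)] column 1 reads T+J+carry(0)=F with T=9, F=1; with digits 1,9 already taken and all letters distinct, the only value for J is 2. So J=2.
Step 4. [col 2: B + K ≡ N (mod 10)] column 2 (B + K ≡ N (mod 10), carry-in 1) doesn't pin N yet; pick N=6 and continue. So N=6.
Step 5. [col 2: B + K ≡ N (mod 10)] several values work for B in column 2 (B + K ≡ N (mod 10), carry-in 1); try B=5, so B=5.
Step 6. [col 2: B + K ≡ N (mod 10)] column 2 reads B+K+carry(1)=N with B=5, N=6; with digits 1,2,5,6,9 already taken and all letters distinct, the only value for K is 0. So K=0.
Step 7. [col 3: F + J ≡ Y (mod 10)] from column 3 (F=1, J=2, carry-in 0, digits 0,1,2,5,6,9 already taken and all letters distinct): Y must equal 3 ⇒ Y=3.
Step 8. [col 4: E + Y ≡ K (mod 10)] column 4 reads E+Y+carry(0)=K with Y=3, K=0; with digits 0,1,2,3,5,6,9 already taken and all letters distinct, the only value for E is 7, so E=7.
Step 9. [col 6: Y + U ≡ X (mod 10)] in column 6 we have Y+U≡X with carry-in 1; given Y=3 and digits 0,1,2,3,5,6,7,9 already taken and all letters distinct, that pins U to 4. So U=4.
Step 10. [col 6: Y + U ≡ X (mod 10)] column 6: given Y=3, U=4, carry-in 1, and digits 0,1,2,3,4,5,6,7,9 already taken and all letters distinct, Y+U≡X (mod 10) forces X=8. So X=8.

Answer: B=5, E=7, F=1, J=2, K=0, N=6, T=9, U=4, X=8, Y=3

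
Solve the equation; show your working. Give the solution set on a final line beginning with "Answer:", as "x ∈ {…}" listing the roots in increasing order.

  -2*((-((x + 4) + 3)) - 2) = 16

Step 1. [-2*((-((x + 4) + 3)) - 2) = 16] LHS = -2·(…); ÷-2 both sides, so div: (-((x + 4) + 3)) - 2 = -8.
Step 2. [(-((x + 4) + 3)) - 2 = -8] add 2: x sits inside (… - 2) ⇒ sub: -((x + 4) + 3) = -6.
Step 3. [-((x + 4) + 3) = -6] flip signs both sides ⇒ neg: (x + 4) + 3 = 6.
Step 4. [(x + 4) + 3 = 6] peel the +3: subtract 3 from each side ⇒ sub: x + 4 = 3.
Step 5. [x + 4 = 3] 4 comes off first (subtract 4) ⇒ sub: x = -1.

Answer: x ∈ {-1}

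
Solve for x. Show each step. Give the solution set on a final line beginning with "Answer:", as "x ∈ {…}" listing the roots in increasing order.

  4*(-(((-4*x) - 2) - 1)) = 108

Step 1. [4*(-(((-4*x) - 2) - 1)) = 108] 4·(inner) — divide through by 4. So div: -(((-4*x) - 2) - 1) = 27.
Step 2. [-(((-4*x) - 2) - 1) = 27] flip signs both sides, so neg: ((-4*x) - 2) - 1 = -27.
Step 3. [((-4*x) - 2) - 1 = -27] peel the -1: add 1 from each side ⇒ sub: (-4*x) - 2 = -26.
Step 4. [(-4*x) - 2 = -26] 2 comes off first (add 2), so sub: -4*x = -24.
Step 5. [-4*x = -24] LHS = -4·(…); ÷-4 both sides ⇒ div: x = 6.

Answer: x ∈ {6}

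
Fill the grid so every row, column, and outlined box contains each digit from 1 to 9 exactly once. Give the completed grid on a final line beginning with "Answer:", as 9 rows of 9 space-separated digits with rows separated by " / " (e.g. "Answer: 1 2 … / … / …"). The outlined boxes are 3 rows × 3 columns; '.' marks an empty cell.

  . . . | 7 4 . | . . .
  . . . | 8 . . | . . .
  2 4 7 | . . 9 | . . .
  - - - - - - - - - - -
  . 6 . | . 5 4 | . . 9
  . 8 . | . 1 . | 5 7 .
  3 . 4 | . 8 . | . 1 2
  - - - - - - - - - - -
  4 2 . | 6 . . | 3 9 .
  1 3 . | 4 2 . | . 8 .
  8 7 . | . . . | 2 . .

Step 1. [r1c3∈{1,3,5,6,8,9}] r1c3 is the only open cell in col 3 admitting 8, so r1c3=8.
Step 2. [r2c3∈{1,3,5,6,9}] 3 has one home in col 3: r2c3. So r2c3=3.
Step 3. [r2c5∈{6}] only 6 remains possible at r2c5 ⇒ r2c5=6.
Step 4. [r3c9∈{1,3,5,6,8}] r3c9 is the only open cell in col 9 admitting 8. So r3c9=8.
Step 5. [r5c1∈{9}] r5c1 is down to just 9 ⇒ r5c1=9.
Step 6. [r2c1∈{5}] r2c1 has the single candidate 5. So r2c1=5.
Step 7. [r6c7∈{6}] r6c7 is down to just 6 ⇒ r6c7=6.
Step 8. [r2c7∈{1,4,7,9}] across col 7, 4 lands solely at r2c7, so r2c7=4.
Step 9. [r3c8∈{3,5,6}] row 3 places 6 nowhere but r3c8 ⇒ r3c8=6.
Step 10. [r3c4∈{1,3,5}] across row 3, 5 lands solely at r3c4. So r3c4=5.
Step 11. [r9c4∈{1,3,9}] across col 4, 1 lands solely at r9c4, so r9c4=1.
Step 12. [r7c3∈{5}] only 5 remains possible at r7c3. So r7c3=5.
Step 13. [r2c9∈{1,7}] in row 2, 7 fits only at r2c9. So r2c9=7.
Step 14. [r4c8∈{3}] nothing but 3 survives at r4c8 ⇒ r4c8=3.
Step 15. [r4c4∈{2}] r4c4 has the single candidate 2 ⇒ r4c4=2.
Step 16. [r1c9∈{1,3,5}] r1c9 is the only open cell in col 9 admitting 3 ⇒ r1c9=3.
Step 17. [r1c7∈{1,9}] r1c7 is the only open cell in col 7 admitting 9, so r1c7=9.
Step 18. [r9c8∈{4,5}] in col 8, 4 fits only at r9c8, so r9c8=4.
Step 19. [r1c2∈{1}] only 1 remains possible at r1c2 ⇒ r1c2=1.
Step 20. [r1c6∈{2}] only 2 remains possible at r1c6. So r1c6=2.
Step 21. [r9c5∈{3,9}] 9 has one home in col 5: r9c5 ⇒ r9c5=9.
Step 22. [r9c6∈{3,5}] in row 9, 3 fits only at r9c6. So r9c6=3.
Step 23. [r9c3∈{6}] only 6 remains possible at r9c3, so r9c3=6.
Step 24. [r6c6∈{7}] r6c6's peers cover all but 7, so r6c6=7.
Step 25. [r9c9∈{5}] r9c9's peers cover all but 5. So r9c9=5.
Step 26. [r6c2∈{5}] r6c2 has the single candidate 5 ⇒ r6c2=5.
Step 27. [r4c1∈{7}] only 7 remains possible at r4c1 ⇒ r4c1=7.
Step 28. [r4c7∈{8}] r4c7 has the single candidate 8, so r4c7=8.
Step 29. [r1c8∈{5}] r1c8 is down to just 5 ⇒ r1c8=5.
Step 30. [r7c5∈{7}] only 7 remains possible at r7c5. So r7c5=7.
Step 31. [r8c6∈{5}] r8c6 is down to just 5, so r8c6=5.
Step 32. [r2c2∈{9}] only 9 remains possible at r2c2, so r2c2=9.
Step 33. [r5c3∈{2}] nothing but 2 survives at r5c3 ⇒ r5c3=2.
Step 34. [r8c9∈{6}] r8c9's peers cover all but 6 ⇒ r8c9=6.
Step 35. [r2c8∈{2}] r2c8's peers cover all but 2, so r2c8=2.
Step 36. [r2c6∈{1}] r2c6 has the single candidate 1. So r2c6=1.
Step 37. [r8c3∈{9}] only 9 remains possible at r8c3 ⇒ r8c3=9.
Step 38. [r5c4∈{3}] r5c4 has the single candidate 3 ⇒ r5c4=3.
Step 39. [r3c7∈{1}] only 1 remains possible at r3c7. So r3c7=1.
Step 40. [r1c1∈{6}] r1c1's peers cover all but 6. So r1c1=6.
Step 41. [r5c6∈{6}] only 6 remains possible at r5c6, so r5c6=6.
Step 42. [r5c9∈{4}] r5c9 has the single candidate 4, so r5c9=4.
Step 43. [r7c9∈{1}] nothing but 1 survives at r7c9. So r7c9=1.
Step 44. [r7c6∈{8}] r7c6's peers cover all but 8, so r7c6=8.
Step 45. [r3c5∈{3}] nothing but 3 survives at r3c5, so r3c5=3.
Step 46. [r6c4∈{9}] only 9 remains possible at r6c4 ⇒ r6c4=9.
Step 47. [r4c3∈{1}] nothing but 1 survives at r4c3 ⇒ r4c3=1.
Step 48. [r8c7∈{7}] r8c7 has the single candidate 7 ⇒ r8c7=7.

Answer: 6 1 8 7 4 2 9 5 3 / 5 9 3 8 6 1 4 2 7 / 2 4 7 5 3 9 1 6 8 / 7 6 1 2 5 4 8 3 9 / 9 8 2 3 1 6 5 7 4 / 3 5 4 9 8 7 6 1 2 / 4 2 5 6 7 8 3 9 1 / 1 3 9 4 2 5 7 8 6 / 8 7 6 1 9 3 2 4 5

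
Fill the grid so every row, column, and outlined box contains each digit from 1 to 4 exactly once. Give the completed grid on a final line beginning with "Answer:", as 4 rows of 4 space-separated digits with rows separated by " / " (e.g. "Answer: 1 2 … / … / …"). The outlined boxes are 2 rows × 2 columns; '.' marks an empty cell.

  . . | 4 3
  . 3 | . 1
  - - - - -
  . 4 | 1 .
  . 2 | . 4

Step 1. [r1c1∈{1,2}] r1c1 is the only open cell in row 1 admitting 2 ⇒ r1c1=2.
Step 2. [r3c1∈{3}] r3c1 is down to just 3 ⇒ r3c1=3.
Step 3. [r3c4∈{2}] only 2 remains possible at r3c4. So r3c4=2.
Step 4. [r2c1∈{4}] nothing but 4 survives at r2c1, so r2c1=4.
Step 5. [r2c3∈{2}] r2c3's peers cover all but 2 ⇒ r2c3=2.
Step 6. [r4c3∈{3}] r4c3 is down to just 3, so r4c3=3.
Step 7. [r1c2∈{1}] only 1 remains possible at r1c2. So r1c2=1.
Step 8. [r4c1∈{1}] nothing but 1 survives at r4c1, so r4c1=1.

Answer: 2 1 4 3 / 4 3 2 1 / 3 4 1 2 / 1 2 3 4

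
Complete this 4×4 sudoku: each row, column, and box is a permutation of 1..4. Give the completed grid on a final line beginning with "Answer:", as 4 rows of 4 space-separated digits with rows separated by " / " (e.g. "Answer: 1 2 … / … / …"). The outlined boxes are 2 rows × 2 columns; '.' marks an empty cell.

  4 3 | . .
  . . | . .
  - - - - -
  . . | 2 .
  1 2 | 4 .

Step 1. [r3c4∈{1,3}] r3c4 is the only open cell in row 3 admitting 1 ⇒ r3c4=1.
Step 2. [r2c3∈{1,3}] 3 has one home in col 3: r2c3. So r2c3=3.
Step 3. [r1c4∈{2}] nothing but 2 survives at r1c4. So r1c4=2.
Step 4. [r1c3∈{1}] r1c3 has the single candidate 1 ⇒ r1c3=1.
Step 5. [r2c1∈{2}] nothing but 2 survives at r2c1 ⇒ r2c1=2.
Step 6. [r3c1∈{3}] only 3 remains possible at r3c1, so r3c1=3.
Step 7. [r2c2∈{1}] nothing but 1 survives at r2c2 ⇒ r2c2=1.
Step 8. [r4c4∈{3}] r4c4 has the single candidate 3, so r4c4=3.
Step 9. [r3c2∈{4}] r3c2 is down to just 4, so r3c2=4.
Step 10. [r2c4∈{4}] r2c4 is down to just 4, so r2c4=4.

Answer: 4 3 1 2 / 2 1 3 4 / 3 4 2 1 / 1 2 4 3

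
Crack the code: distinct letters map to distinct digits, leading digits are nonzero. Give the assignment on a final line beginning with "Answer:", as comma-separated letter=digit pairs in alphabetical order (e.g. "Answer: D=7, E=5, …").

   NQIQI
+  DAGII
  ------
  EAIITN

Step 1. [col 1: I + I ≡ N (mod 10)] several values work for N in column 1 (I + I ≡ N (mod 10), carry-in 0); try N=6. So N=6.
Step 2. [col 1: I + I ≡ N (mod 10)] column 1 (I + I ≡ N (mod 10), carry-in 0) doesn't pin I yet; pick I=3 and continue ⇒ I=3.
Step 3. [col 2: Q + I ≡ T (mod 10)] several values work for T in column 2 (Q + I ≡ T (mod 10), carry-in 0); try T=0 ⇒ T=0.
Step 4. [col 2: Q + I ≡ T (mod 10)] from column 2 (I=3, T=0, carry-in 0, digits 0,3,6 already taken and all letters distinct): Q must equal 7, so Q=7.
Step 5. [E] the sum has 6 digits but both addends have 5; that extra leading digit E is the final carry, namely 1 ⇒ E=1.
Step 6. [col 3: I + G ≡ I (mod 10)] in column 3 we have I+G≡I with carry-in 1; given I=3 and digits 0,1,3,6,7 already taken and all letters distinct, that pins G to 9. So G=9.
Step 7. [col 4: Q + A ≡ I (mod 10)] column 4 reads Q+A+carry(1)=I with Q=7, I=3; with digits 0,1,3,6,7,9 already taken and all letters distinct, the only value for A is 5 ⇒ A=5.
Step 8. [col 5: N + D ≡ A (mod 10)] from column 5 (N=6, A=5, carry-in 1, digits 0,1,3,5,6,7,9 already taken and all letters distinct): D must equal 8 ⇒ D=8.

Answer: A=5, D=8, E=1, G=9, I=3, N=6, Q=7, T=0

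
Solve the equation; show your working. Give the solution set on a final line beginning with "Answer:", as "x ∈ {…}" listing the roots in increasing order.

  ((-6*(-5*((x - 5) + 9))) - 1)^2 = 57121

Step 1. [((-6*(-5*((x - 5) + 9))) - 1)^2 = 57121] 57121 ≥ 0, LHS is (·)² — take ±√, so sqrt: (-6*(-5*((x - 5) + 9))) - 1 = 239 or -239.
Step 2. [(-6*(-5*((x - 5) + 9))) - 1 = 239 or -239] add 1: x sits inside (… - 1), so sub: -6*(-5*((x - 5) + 9)) = 240 or -238.
Step 3. [-6*(-5*((x - 5) + 9)) = 240 or -238] LHS = -6·(…); ÷-6 both sides ⇒ div: -5*((x - 5) + 9) = -40 or 119/3.
Step 4. [-5*((x - 5) + 9) = -40 or 119/3] -5 out front; divide by -5 ⇒ div: (x - 5) + 9 = 8 or -119/15.
Step 5. [(x - 5) + 9 = 8 or -119/15] 9 comes off first (subtract 9) ⇒ sub: x - 5 = -1 or -254/15.
Step 6. [x - 5 = -1 or -254/15] -5 is outermost — add 5 both sides, so sub: x = 4 or -179/15.

Answer: x ∈ {-179/15, 4}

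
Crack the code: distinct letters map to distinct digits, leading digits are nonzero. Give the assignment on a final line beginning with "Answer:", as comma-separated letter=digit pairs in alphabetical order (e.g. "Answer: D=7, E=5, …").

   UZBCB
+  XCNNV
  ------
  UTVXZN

Step 1. [col 1: B + V ≡ N (mod 10)] several values work for B in column 1 (B + V ≡ N (mod 10), carry-in 0); try B=2. So B=2.
Step 2. [col 1: B + V ≡ N (mod 10)] V=3 is one option consistent with column 1 (B + V ≡ N (mod 10), carry-in 0) — take it, so V=3.
Step 3. [col 1: B + V ≡ N (mod 10)] column 1: given B=2, V=3, carry-in 0, and digits 2,3 already taken and all letters distinct, B+V≡N (mod 10) forces N=5. So N=5.
Step 4. [U] U is the leading digit of a 6-digit sum of two 5-digit numbers; the final carry is exactly 1, so U=1.
Step 5. [col 2: C + N ≡ Z (mod 10)] no forcing yet in column 2 (carry-in 0); C=9 is free and consistent — try it, so C=9.
Step 6. [col 2: C + N ≡ Z (mod 10)] column 2 reads C+N+carry(0)=Z with C=9, N=5; with digits 1,2,3,5,9 already taken and all letters distinct, the only value for Z is 4, so Z=4.
Step 7. [col 3: B + N ≡ X (mod 10)] column 3: given B=2, N=5, carry-in 1, and digits 1,2,3,4,5,9 already taken and all letters distinct, B+N≡X (mod 10) forces X=8 ⇒ X=8.
Step 8. [col 5: U + X ≡ T (mod 10)] column 5: given U=1, X=8, carry-in 1, and digits 1,2,3,4,5,8,9 already taken and all letters distinct, U+X≡T (mod 10) forces T=0. So T=0.

Answer: B=2, C=9, N=5, T=0, U=1, V=3, X=8, Z=4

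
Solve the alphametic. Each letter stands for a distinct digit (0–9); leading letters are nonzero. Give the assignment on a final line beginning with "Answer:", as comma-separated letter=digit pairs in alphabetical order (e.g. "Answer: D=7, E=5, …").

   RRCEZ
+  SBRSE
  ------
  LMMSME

Step 1. [col 1: Z + E ≡ E (mod 10)] from column 1 (nothing yet, carry-in 0, all letters distinct, none taken yet): Z must equal 0 ⇒ Z=0.
Step 2. [col 1: Z + E ≡ E (mod 10)] no forcing yet in column 1 (carry-in 0); E=6 is free and consistent — try it, so E=6.
Step 3. [col 2: E + S ≡ M (mod 10)] M=4 is one option consistent with column 2 (E + S ≡ M (mod 10), carry-in 0) — take it. So M=4.
Step 4. [col 2: E + S ≡ M (mod 10)] in column 2 we have E+S≡M with carry-in 0; given E=6, M=4 and digits 0,4,6 already taken and all letters distinct, that pins S to 8. So S=8.
Step 5. [col 3: C + R ≡ S (mod 10)] C=2 is one option consistent with column 3 (C + R ≡ S (mod 10), carry-in 1) — take it. So C=2.
Step 6. [col 3: C + R ≡ S (mod 10)] from column 3 (C=2, S=8, carry-in 1, digits 0,2,4,6,8 already taken and all letters distinct): R must equal 5. So R=5.
Step 7. [col 4: R + B ≡ M (mod 10)] column 4 reads R+B+carry(0)=M with R=5, M=4; with digits 0,2,4,5,6,8 already taken and all letters distinct, the only value for B is 9. So B=9.
Step 8. [col 6: carry → L] column 6: given nothing yet, carry-in 1, and digits 0,2,4,5,6,8,9 already taken and all letters distinct, ·+·≡L (mod 10) forces L=1. So L=1.

Answer: B=9, C=2, E=6, L=1, M=4, R=5, S=8, Z=0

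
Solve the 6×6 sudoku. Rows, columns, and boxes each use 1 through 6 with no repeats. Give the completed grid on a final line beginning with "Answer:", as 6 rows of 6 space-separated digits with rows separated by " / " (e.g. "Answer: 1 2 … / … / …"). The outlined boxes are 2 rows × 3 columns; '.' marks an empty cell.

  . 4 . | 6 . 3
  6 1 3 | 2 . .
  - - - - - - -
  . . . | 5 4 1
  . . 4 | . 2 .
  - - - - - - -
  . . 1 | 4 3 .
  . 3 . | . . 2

Step 1. [r6c5∈{1,5,6}] r6c5 is the only open cell in col 5 admitting 6, so r6c5=6.
Step 2. [r6c3∈{5}] r6c3 has the single candidate 5 ⇒ r6c3=5.
Step 3. [r3c3∈{2,6}] r3c3 is the only open cell in col 3 admitting 6, so r3c3=6.
Step 4. [r5c1∈{2}] r5c1's peers cover all but 2, so r5c1=2.
Step 5. [r2c5∈{5}] nothing but 5 survives at r2c5. So r2c5=5.
Step 6. [r4c1∈{1,3,5}] r4c1 is the only open cell in row 4 admitting 1, so r4c1=1.
Step 7. [r4c2∈{5}] only 5 remains possible at r4c2, so r4c2=5.
Step 8. [r1c1∈{5}] only 5 remains possible at r1c1 ⇒ r1c1=5.
Step 9. [r4c6∈{6}] r4c6 is down to just 6. So r4c6=6.
Step 10. [r6c4∈{1}] r6c4 has the single candidate 1. So r6c4=1.
Step 11. [r4c4∈{3}] nothing but 3 survives at r4c4, so r4c4=3.
Step 12. [r2c6∈{4}] r2c6 has the single candidate 4. So r2c6=4.
Step 13. [r3c2∈{2}] only 2 remains possible at r3c2. So r3c2=2.
Step 14. [r5c6∈{5}] r5c6 is down to just 5 ⇒ r5c6=5.
Step 15. [r5c2∈{6}] r5c2's peers cover all but 6, so r5c2=6.
Step 16. [r1c3∈{2}] only 2 remains possible at r1c3. So r1c3=2.
Step 17. [r6c1∈{4}] r6c1's peers cover all but 4 ⇒ r6c1=4.
Step 18. [r3c1∈{3}] r3c1's peers cover all but 3, so r3c1=3.
Step 19. [r1c5∈{1}] nothing but 1 survives at r1c5 ⇒ r1c5=1.

Answer: 5 4 2 6 1 3 / 6 1 3 2 5 4 / 3 2 6 5 4 1 / 1 5 4 3 2 6 / 2 6 1 4 3 5 / 4 3 5 1 6 2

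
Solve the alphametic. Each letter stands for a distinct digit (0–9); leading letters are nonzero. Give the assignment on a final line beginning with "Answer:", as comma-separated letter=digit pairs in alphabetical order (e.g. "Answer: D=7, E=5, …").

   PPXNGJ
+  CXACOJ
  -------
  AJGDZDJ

Step 1. [A] the sum has 7 digits but both addends have 6; that extra leading digit A is the final carry, namely 1. So A=1.
Step 2. [col 1: J + J ≡ J (mod 10)] column 1: given nothing yet, carry-in 0, and digits 1 already taken and all letters distinct, J+J≡J (mod 10) forces J=0, so J=0.
Step 3. [col 2: G + O ≡ D (mod 10)] several values work for O in column 2 (G + O ≡ D (mod 10), carry-in 0); try O=9, so O=9.
Step 4. [col 2: G + O ≡ D (mod 10)] G=5 is one option consistent with column 2 (G + O ≡ D (mod 10), carry-in 0) — take it, so G=5.
Step 5. [col 2: G + O ≡ D (mod 10)] column 2: given G=5, O=9, carry-in 0, and digits 0,1,5,9 already taken and all letters distinct, G+O≡D (mod 10) forces D=4. So D=4.
Step 6. [col 3: N + C ≡ Z (mod 10)] column 3 (N + C ≡ Z (mod 10), carry-in 1) doesn't pin C yet; pick C=7 and continue, so C=7.
Step 7. [col 3: N + C ≡ Z (mod 10)] column 3: given C=7, carry-in 1, and digits 0,1,4,5,7,9 already taken and all letters distinct, N+C≡Z (mod 10) forces Z=6. So Z=6.
Step 8. [col 3: N + C ≡ Z (mod 10)] column 3 reads N+C+carry(1)=Z with C=7, Z=6; with digits 0,1,4,5,6,7,9 already taken and all letters distinct, the only value for N is 8. So N=8.
Step 9. [col 4: X + A ≡ D (mod 10)] column 4 reads X+A+carry(1)=D with A=1, D=4; with digits 0,1,4,5,6,7,8,9 already taken and all letters distinct, the only value for X is 2. So X=2.
Step 10. [col 5: P + X ≡ G (mod 10)] in column 5 we have P+X≡G with carry-in 0; given X=2, G=5 and digits 0,1,2,4,5,6,7,8,9 already taken and all letters distinct, that pins P to 3 ⇒ P=3.

Answer: A=1, C=7, D=4, G=5, J=0, N=8, O=9, P=3, X=2, Z=6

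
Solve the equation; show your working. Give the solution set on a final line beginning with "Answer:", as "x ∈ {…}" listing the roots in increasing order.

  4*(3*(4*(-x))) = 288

Step 1. [4*(3*(4*(-x))) = 288] LHS = 4·(…); ÷4 both sides ⇒ div: 3*(4*(-x)) = 72.
Step 2. [3*(4*(-x)) = 72] divide by the outer 3, so div: 4*(-x) = 24.
Step 3. [4*(-x) = 24] divide by the outer 4, so div: -x = 6.
Step 4. [-x = 6] LHS negated; negate both sides. So neg: x = -6.

Answer: x ∈ {-6}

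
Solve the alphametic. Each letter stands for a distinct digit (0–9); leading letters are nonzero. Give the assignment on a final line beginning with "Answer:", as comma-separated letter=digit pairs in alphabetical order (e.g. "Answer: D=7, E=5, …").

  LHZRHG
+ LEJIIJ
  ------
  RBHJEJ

Step 1. [col 1: G + J ≡ J (mod 10)] in column 1 we have G+J≡J with carry-in 0; given nothing yet and all letters distinct, none taken yet, that pins G to 0. So G=0.
Step 2. [col 1: G + J ≡ J (mod 10)] column 1 (G + J ≡ J (mod 10), carry-in 0) doesn't pin J yet; pick J=9 and continue ⇒ J=9.
Step 3. [col 2: H + I ≡ E (mod 10)] column 2 (H + I ≡ E (mod 10), carry-in 0) doesn't pin E yet; pick E=6 and continue ⇒ E=6.
Step 4. [col 2: H + I ≡ E (mod 10)] column 2 (H + I ≡ E (mod 10), carry-in 0) doesn't pin I yet; pick I=2 and continue. So I=2.
Step 5. [col 2: H + I ≡ E (mod 10)] in column 2 we have H+I≡E with carry-in 0; given I=2, E=6 and digits 0,2,6,9 already taken and all letters distinct, that pins H to 4, so H=4.
Step 6. [col 3: R + I ≡ J (mod 10)] column 3 reads R+I+carry(0)=J with I=2, J=9; with digits 0,2,4,6,9 already taken and all letters distinct, the only value for R is 7 ⇒ R=7.
Step 7. [col 4: Z + J ≡ H (mod 10)] in column 4 we have Z+J≡H with carry-in 0; given J=9, H=4 and digits 0,2,4,6,7,9 already taken and all letters distinct, that pins Z to 5, so Z=5.
Step 8. [col 5: H + E ≡ B (mod 10)] in column 5 we have H+E≡B with carry-in 1; given H=4, E=6 and digits 0,2,4,5,6,7,9 already taken and all letters distinct, that pins B to 1 ⇒ B=1.
Step 9. [col 6: L + L ≡ R (mod 10)] column 6 (L + L ≡ R (mod 10), carry-in 1) doesn't pin L yet; pick L=3 and continue, so L=3.

Answer: B=1, E=6, G=0, H=4, I=2, J=9, L=3, R=7, Z=5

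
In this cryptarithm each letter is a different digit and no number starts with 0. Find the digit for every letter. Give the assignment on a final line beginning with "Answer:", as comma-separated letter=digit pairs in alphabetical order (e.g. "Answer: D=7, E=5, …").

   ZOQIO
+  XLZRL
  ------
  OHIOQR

Step 1. [col 1: O + L ≡ R (mod 10)] O=1 is one option consistent with column 1 (O + L ≡ R (mod 10), carry-in 0) — take it, so O=1.
Step 2. [col 1: O + L ≡ R (mod 10)] no forcing yet in column 1 (carry-in 0); L=3 is free and consistent — try it, so L=3.
Step 3. [col 1: O + L ≡ R (mod 10)] column 1: given O=1, L=3, carry-in 0, and digits 1,3 already taken and all letters distinct, O+L≡R (mod 10) forces R=4. So R=4.
Step 4. [col 2: I + R ≡ Q (mod 10)] several values work for Q in column 2 (I + R ≡ Q (mod 10), carry-in 0); try Q=9. So Q=9.
Step 5. [col 2: I + R ≡ Q (mod 10)] column 2 reads I+R+carry(0)=Q with R=4, Q=9; with digits 1,3,4,9 already taken and all letters distinct, the only value for I is 5 ⇒ I=5.
Step 6. [col 3: Q + Z ≡ O (mod 10)] column 3 reads Q+Z+carry(0)=O with Q=9, O=1; with digits 1,3,4,5,9 already taken and all letters distinct, the only value for Z is 2. So Z=2.
Step 7. [col 5: Z + X ≡ H (mod 10)] no forcing yet in column 5 (carry-in 0); X=8 is free and consistent — try it ⇒ X=8.
Step 8. [col 5: Z + X ≡ H (mod 10)] in column 5 we have Z+X≡H with carry-in 0; given Z=2, X=8 and digits 1,2,3,4,5,8,9 already taken and all letters distinct, that pins H to 0, so H=0.

Answer: H=0, I=5, L=3, O=1, Q=9, R=4, X=8, Z=2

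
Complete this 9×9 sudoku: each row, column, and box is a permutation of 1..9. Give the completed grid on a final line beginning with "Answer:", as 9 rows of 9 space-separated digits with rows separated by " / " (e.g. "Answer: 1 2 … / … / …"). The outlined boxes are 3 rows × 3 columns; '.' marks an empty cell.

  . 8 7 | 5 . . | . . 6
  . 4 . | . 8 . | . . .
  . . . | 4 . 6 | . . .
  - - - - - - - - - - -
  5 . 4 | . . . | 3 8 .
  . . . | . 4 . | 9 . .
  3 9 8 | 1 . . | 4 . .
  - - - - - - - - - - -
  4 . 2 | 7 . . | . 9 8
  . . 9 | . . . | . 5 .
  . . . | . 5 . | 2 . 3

Step 1. [r1c7∈{1}] nothing but 1 survives at r1c7 ⇒ r1c7=1.
Step 2. [r8c9∈{1,4,7}] in col 9, 4 fits only at r8c9, so r8c9=4.
Step 3. [r9c8∈{1,6,7}] across box 9, 1 lands solely at r9c8 ⇒ r9c8=1.
Step 4. [r9c3∈{6}] only 6 remains possible at r9c3 ⇒ r9c3=6.
Step 5. [r5c3∈{1}] r5c3's peers cover all but 1, so r5c3=1.
Step 6. [r8c7∈{6,7}] r8c7 is the only open cell in box 9 admitting 7 ⇒ r8c7=7.
Step 7. [r2c7∈{5}] r2c7 has the single candidate 5 ⇒ r2c7=5.
Step 8. [r2c3∈{3}] nothing but 3 survives at r2c3. So r2c3=3.
Step 9. [r2c1∈{1,2,6,9}] across row 2, 6 lands solely at r2c1. So r2c1=6.
Step 10. [r2c6∈{1,2,7,9}] 1 has one home in row 2: r2c6, so r2c6=1.
Step 11. [r3c5∈{2,3,7,9}] r3c5 is the only open cell in box 2 admitting 7, so r3c5=7.
Step 12. [r7c6∈{3}] r7c6 has the single candidate 3. So r7c6=3.
Step 13. [r1c5∈{2,3,9}] r1c5 is the only open cell in col 5 admitting 3. So r1c5=3.
Step 14. [r4c5∈{2,6,9}] across col 5, 9 lands solely at r4c5, so r4c5=9.
Step 15. [r5c4∈{2,3,6,8}] r5c4 is the only open cell in row 5 admitting 3 ⇒ r5c4=3.
Step 16. [r5c6∈{2,5,7,8}] r5c6 is the only open cell in row 5 admitting 8, so r5c6=8.
Step 17. [r8c6∈{2}] r8c6's peers cover all but 2. So r8c6=2.
Step 18. [r2c4∈{2,9}] r2c4 is the only open cell in box 2 admitting 2, so r2c4=2.
Step 19. [r4c4∈{6}] r4c4's peers cover all but 6, so r4c4=6.
Step 20. [r9c2∈{7}] only 7 remains possible at r9c2. So r9c2=7.
Step 21. [r4c2∈{2}] r4c2 has the single candidate 2, so r4c2=2.
Step 22. [r2c8∈{7}] nothing but 7 survives at r2c8 ⇒ r2c8=7.
Step 23. [r5c9∈{2,5,7}] 5 has one home in row 5: r5c9 ⇒ r5c9=5.
Step 24. [r5c8∈{2,6}] row 5 places 2 nowhere but r5c8, so r5c8=2.
Step 25. [r8c4∈{8}] r8c4 is down to just 8. So r8c4=8.
Step 26. [r8c1∈{1}] r8c1 is down to just 1 ⇒ r8c1=1.
Step 27. [r6c9∈{7}] only 7 remains possible at r6c9. So r6c9=7.
Step 28. [r3c9∈{2,9}] r3c9 is the only open cell in col 9 admitting 2. So r3c9=2.
Step 29. [r1c6∈{9}] r1c6's peers cover all but 9 ⇒ r1c6=9.
Step 30. [r7c2∈{5}] r7c2 has the single candidate 5 ⇒ r7c2=5.
Step 31. [r8c5∈{6}] r8c5 is down to just 6 ⇒ r8c5=6.
Step 32. [r2c9∈{9}] r2c9 has the single candidate 9 ⇒ r2c9=9.
Step 33. [r3c2∈{1}] r3c2's peers cover all but 1, so r3c2=1.
Step 34. [r3c7∈{8}] r3c7 has the single candidate 8. So r3c7=8.
Step 35. [r1c1∈{2}] only 2 remains possible at r1c1 ⇒ r1c1=2.
Step 36. [r7c5∈{1}] nothing but 1 survives at r7c5, so r7c5=1.
Step 37. [r3c1∈{9}] r3c1 is down to just 9 ⇒ r3c1=9.
Step 38. [r9c6∈{4}] nothing but 4 survives at r9c6. So r9c6=4.
Step 39. [r8c2∈{3}] only 3 remains possible at r8c2. So r8c2=3.
Step 40. [r1c8∈{4}] r1c8 is down to just 4 ⇒ r1c8=4.
Step 41. [r4c9∈{1}] only 1 remains possible at r4c9 ⇒ r4c9=1.
Step 42. [r4c6∈{7}] r4c6 is down to just 7 ⇒ r4c6=7.
Step 43. [r9c4∈{9}] r9c4 is down to just 9. So r9c4=9.
Step 44. [r7c7∈{6}] r7c7 has the single candidate 6. So r7c7=6.
Step 45. [r5c1∈{7}] r5c1's peers cover all but 7 ⇒ r5c1=7.
Step 46. [r6c6∈{5}] r6c6 has the single candidate 5. So r6c6=5.
Step 47. [r6c5∈{2}] nothing but 2 survives at r6c5. So r6c5=2.
Step 48. [r3c8∈{3}] r3c8 has the single candidate 3 ⇒ r3c8=3.
Step 49. [r5c2∈{6}] only 6 remains possible at r5c2, so r5c2=6.
Step 50. [r6c8∈{6}] r6c8 is down to just 6 ⇒ r6c8=6.
Step 51. [r9c1∈{8}] r9c1 has the single candidate 8, so r9c1=8.
Step 52. [r3c3∈{5}] nothing but 5 survives at r3c3, so r3c3=5.

Answer: 2 8 7 5 3 9 1 4 6 / 6 4 3 2 8 1 5 7 9 / 9 1 5 4 7 6 8 3 2 / 5 2 4 6 9 7 3 8 1 / 7 6 1 3 4 8 9 2 5 / 3 9 8 1 2 5 4 6 7 / 4 5 2 7 1 3 6 9 8 / 1 3 9 8 6 2 7 5 4 / 8 7 6 9 5 4 2 1 3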